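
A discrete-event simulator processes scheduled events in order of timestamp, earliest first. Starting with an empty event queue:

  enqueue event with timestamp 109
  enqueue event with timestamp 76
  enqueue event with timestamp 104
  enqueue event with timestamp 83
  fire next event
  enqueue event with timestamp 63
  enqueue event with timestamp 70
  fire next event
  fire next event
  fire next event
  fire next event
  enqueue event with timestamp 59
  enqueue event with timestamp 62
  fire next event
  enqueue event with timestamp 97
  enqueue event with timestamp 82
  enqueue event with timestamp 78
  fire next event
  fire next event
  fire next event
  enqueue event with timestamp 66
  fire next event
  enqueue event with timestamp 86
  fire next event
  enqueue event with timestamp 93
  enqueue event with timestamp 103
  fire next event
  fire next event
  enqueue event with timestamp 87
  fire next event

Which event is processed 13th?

97

insert 109 → {109}
insert 76 → {76, 109}
insert 104 → {76, 104, 109}
insert 83 → {76, 83, 104, 109}
fire next event → 76; now {83, 104, 109}
insert 63 → {63, 83, 104, 109}
insert 70 → {63, 70, 83, 104, 109}
fire next event → 63; now {70, 83, 104, 109}
fire next event → 70; now {83, 104, 109}
fire next event → 83; now {104, 109}
fire next event → 104; now {109}
insert 59 → {59, 109}
insert 62 → {59, 62, 109}
fire next event → 59; now {62, 109}
insert 97 → {62, 97, 109}
insert 82 → {62, 82, 97, 109}
insert 78 → {62, 78, 82, 97, 109}
fire next event → 62; now {78, 82, 97, 109}
fire next event → 78; now {82, 97, 109}
fire next event → 82; now {97, 109}
insert 66 → {66, 97, 109}
fire next event → 66; now {97, 109}
insert 86 → {86, 97, 109}
fire next event → 86; now {97, 109}
insert 93 → {93, 97, 109}
insert 103 → {93, 97, 103, 109}
fire next event → 93; now {97, 103, 109}
fire next event → 97; now {103, 109}
insert 87 → {87, 103, 109}
fire next event → 87; now {103, 109}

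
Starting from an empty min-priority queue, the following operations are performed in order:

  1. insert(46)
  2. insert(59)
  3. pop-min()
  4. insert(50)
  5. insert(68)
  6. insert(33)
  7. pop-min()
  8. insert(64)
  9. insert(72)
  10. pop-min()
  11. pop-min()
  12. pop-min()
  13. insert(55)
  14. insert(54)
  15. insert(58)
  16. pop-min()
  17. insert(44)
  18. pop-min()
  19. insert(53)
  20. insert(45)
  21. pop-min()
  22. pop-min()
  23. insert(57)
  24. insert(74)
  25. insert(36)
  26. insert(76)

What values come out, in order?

insert 46 → {46}
insert 59 → {46, 59}
pop-min → 46; now {59}
insert 50 → {50, 59}
insert 68 → {50, 59, 68}
insert 33 → {33, 50, 59, 68}
pop-min → 33; now {50, 59, 68}
insert 64 → {50, 59, 64, 68}
insert 72 → {50, 59, 64, 68, 72}
pop-min → 50; now {59, 64, 68, 72}
pop-min → 59; now {64, 68, 72}
pop-min → 64; now {68, 72}
insert 55 → {55, 68, 72}
insert 54 → {54, 55, 68, 72}
insert 58 → {54, 55, 58, 68, 72}
pop-min → 54; now {55, 58, 68, 72}
insert 44 → {44, 55, 58, 68, 72}
pop-min → 44; now {55, 58, 68, 72}
insert 53 → {53, 55, 58, 68, 72}
insert 45 → {45, 53, 55, 58, 68, 72}
pop-min → 45; now {53, 55, 58, 68, 72}
pop-min → 53; now {55, 58, 68, 72}
insert 57 → {55, 57, 58, 68, 72}
insert 74 → {55, 57, 58, 68, 72, 74}
insert 36 → {36, 55, 57, 58, 68, 72, 74}
insert 76 → {36, 55, 57, 58, 68, 72, 74, 76}

46, 33, 50, 59, 64, 54, 44, 45, 53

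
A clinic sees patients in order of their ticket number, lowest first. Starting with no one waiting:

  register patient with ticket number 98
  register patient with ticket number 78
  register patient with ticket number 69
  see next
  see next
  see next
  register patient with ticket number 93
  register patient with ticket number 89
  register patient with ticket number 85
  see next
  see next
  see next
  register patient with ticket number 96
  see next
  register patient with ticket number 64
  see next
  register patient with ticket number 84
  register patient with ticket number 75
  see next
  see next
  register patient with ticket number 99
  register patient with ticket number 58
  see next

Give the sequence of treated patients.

69, 78, 98, 85, 89, 93, 96, 64, 75, 84, 58

insert 98 → {98}
insert 78 → {78, 98}
insert 69 → {69, 78, 98}
see next → 69; now {78, 98}
see next → 78; now {98}
see next → 98; now {}
insert 93 → {93}
insert 89 → {89, 93}
insert 85 → {85, 89, 93}
see next → 85; now {89, 93}
see next → 89; now {93}
see next → 93; now {}
insert 96 → {96}
see next → 96; now {}
insert 64 → {64}
see next → 64; now {}
insert 84 → {84}
insert 75 → {75, 84}
see next → 75; now {84}
see next → 84; now {}
insert 99 → {99}
insert 58 → {58, 99}
see next → 58; now {99}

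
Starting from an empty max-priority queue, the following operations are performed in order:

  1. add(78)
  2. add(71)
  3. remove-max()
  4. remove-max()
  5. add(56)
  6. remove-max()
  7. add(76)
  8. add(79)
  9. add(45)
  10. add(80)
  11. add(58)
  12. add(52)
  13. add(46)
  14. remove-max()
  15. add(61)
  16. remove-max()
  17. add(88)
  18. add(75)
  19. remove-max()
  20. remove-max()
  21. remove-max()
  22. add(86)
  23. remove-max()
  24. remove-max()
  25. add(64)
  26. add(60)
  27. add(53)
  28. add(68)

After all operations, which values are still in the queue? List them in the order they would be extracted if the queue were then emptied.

insert 78 → {78}
insert 71 → {78, 71}
remove-max → 78; now {71}
remove-max → 71; now {}
insert 56 → {56}
remove-max → 56; now {}
insert 76 → {76}
insert 79 → {79, 76}
insert 45 → {79, 76, 45}
insert 80 → {80, 79, 76, 45}
insert 58 → {80, 79, 76, 58, 45}
insert 52 → {80, 79, 76, 58, 52, 45}
insert 46 → {80, 79, 76, 58, 52, 46, 45}
remove-max → 80; now {79, 76, 58, 52, 46, 45}
insert 61 → {79, 76, 61, 58, 52, 46, 45}
remove-max → 79; now {76, 61, 58, 52, 46, 45}
insert 88 → {88, 76, 61, 58, 52, 46, 45}
insert 75 → {88, 76, 75, 61, 58, 52, 46, 45}
remove-max → 88; now {76, 75, 61, 58, 52, 46, 45}
remove-max → 76; now {75, 61, 58, 52, 46, 45}
remove-max → 75; now {61, 58, 52, 46, 45}
insert 86 → {86, 61, 58, 52, 46, 45}
remove-max → 86; now {61, 58, 52, 46, 45}
remove-max → 61; now {58, 52, 46, 45}
insert 64 → {64, 58, 52, 46, 45}
insert 60 → {64, 60, 58, 52, 46, 45}
insert 53 → {64, 60, 58, 53, 52, 46, 45}
insert 68 → {68, 64, 60, 58, 53, 52, 46, 45}

68 → 64 → 60 → 58 → 53 → 52 → 46 → 45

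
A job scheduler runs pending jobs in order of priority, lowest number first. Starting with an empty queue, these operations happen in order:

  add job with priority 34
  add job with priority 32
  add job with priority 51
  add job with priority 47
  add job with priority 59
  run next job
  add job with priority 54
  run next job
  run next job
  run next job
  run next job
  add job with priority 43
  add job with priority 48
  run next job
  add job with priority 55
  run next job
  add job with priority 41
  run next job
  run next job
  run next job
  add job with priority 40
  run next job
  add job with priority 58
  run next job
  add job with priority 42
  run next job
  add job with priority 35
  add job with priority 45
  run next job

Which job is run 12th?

insert 34 → {34}
insert 32 → {32, 34}
insert 51 → {32, 34, 51}
insert 47 → {32, 34, 47, 51}
insert 59 → {32, 34, 47, 51, 59}
run next job → 32; now {34, 47, 51, 59}
insert 54 → {34, 47, 51, 54, 59}
run next job → 34; now {47, 51, 54, 59}
run next job → 47; now {51, 54, 59}
run next job → 51; now {54, 59}
run next job → 54; now {59}
insert 43 → {43, 59}
insert 48 → {43, 48, 59}
run next job → 43; now {48, 59}
insert 55 → {48, 55, 59}
run next job → 48; now {55, 59}
insert 41 → {41, 55, 59}
run next job → 41; now {55, 59}
run next job → 55; now {59}
run next job → 59; now {}
insert 40 → {40}
run next job → 40; now {}
insert 58 → {58}
run next job → 58; now {}
insert 42 → {42}
run next job → 42; now {}
insert 35 → {35}
insert 45 → {35, 45}
run next job → 35; now {45}

58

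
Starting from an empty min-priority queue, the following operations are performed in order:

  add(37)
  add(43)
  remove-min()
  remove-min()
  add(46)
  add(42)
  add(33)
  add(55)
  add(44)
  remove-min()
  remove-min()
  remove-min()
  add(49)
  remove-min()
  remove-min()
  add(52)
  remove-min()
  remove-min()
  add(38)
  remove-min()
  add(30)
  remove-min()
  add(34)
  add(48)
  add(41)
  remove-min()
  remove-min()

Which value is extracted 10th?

insert 37 → {37}
insert 43 → {37, 43}
remove-min → 37; now {43}
remove-min → 43; now {}
insert 46 → {46}
insert 42 → {42, 46}
insert 33 → {33, 42, 46}
insert 55 → {33, 42, 46, 55}
insert 44 → {33, 42, 44, 46, 55}
remove-min → 33; now {42, 44, 46, 55}
remove-min → 42; now {44, 46, 55}
remove-min → 44; now {46, 55}
insert 49 → {46, 49, 55}
remove-min → 46; now {49, 55}
remove-min → 49; now {55}
insert 52 → {52, 55}
remove-min → 52; now {55}
remove-min → 55; now {}
insert 38 → {38}
remove-min → 38; now {}
insert 30 → {30}
remove-min → 30; now {}
insert 34 → {34}
insert 48 → {34, 48}
insert 41 → {34, 41, 48}
remove-min → 34; now {41, 48}
remove-min → 41; now {48}

38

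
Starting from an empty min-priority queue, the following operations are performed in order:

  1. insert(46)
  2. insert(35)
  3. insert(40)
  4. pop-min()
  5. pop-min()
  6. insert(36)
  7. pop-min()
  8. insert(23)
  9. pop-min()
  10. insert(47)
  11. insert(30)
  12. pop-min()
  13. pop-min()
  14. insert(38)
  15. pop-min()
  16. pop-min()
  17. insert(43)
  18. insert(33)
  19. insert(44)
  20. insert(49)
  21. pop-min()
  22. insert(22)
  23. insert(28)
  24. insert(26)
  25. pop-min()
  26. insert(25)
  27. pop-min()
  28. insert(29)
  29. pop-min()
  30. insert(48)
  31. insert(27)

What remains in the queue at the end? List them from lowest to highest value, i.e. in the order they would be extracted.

insert 46 → {46}
insert 35 → {35, 46}
insert 40 → {35, 40, 46}
pop-min → 35; now {40, 46}
pop-min → 40; now {46}
insert 36 → {36, 46}
pop-min → 36; now {46}
insert 23 → {23, 46}
pop-min → 23; now {46}
insert 47 → {46, 47}
insert 30 → {30, 46, 47}
pop-min → 30; now {46, 47}
pop-min → 46; now {47}
insert 38 → {38, 47}
pop-min → 38; now {47}
pop-min → 47; now {}
insert 43 → {43}
insert 33 → {33, 43}
insert 44 → {33, 43, 44}
insert 49 → {33, 43, 44, 49}
pop-min → 33; now {43, 44, 49}
insert 22 → {22, 43, 44, 49}
insert 28 → {22, 28, 43, 44, 49}
insert 26 → {22, 26, 28, 43, 44, 49}
pop-min → 22; now {26, 28, 43, 44, 49}
insert 25 → {25, 26, 28, 43, 44, 49}
pop-min → 25; now {26, 28, 43, 44, 49}
insert 29 → {26, 28, 29, 43, 44, 49}
pop-min → 26; now {28, 29, 43, 44, 49}
insert 48 → {28, 29, 43, 44, 48, 49}
insert 27 → {27, 28, 29, 43, 44, 48, 49}

[27, 28, 29, 43, 44, 48, 49]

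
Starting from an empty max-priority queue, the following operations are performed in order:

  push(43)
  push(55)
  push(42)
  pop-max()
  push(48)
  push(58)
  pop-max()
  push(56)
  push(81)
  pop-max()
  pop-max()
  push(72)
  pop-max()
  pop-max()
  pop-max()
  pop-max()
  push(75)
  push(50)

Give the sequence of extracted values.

55, 58, 81, 56, 72, 48, 43, 42

insert 43 → {43}
insert 55 → {55, 43}
insert 42 → {55, 43, 42}
pop-max → 55; now {43, 42}
insert 48 → {48, 43, 42}
insert 58 → {58, 48, 43, 42}
pop-max → 58; now {48, 43, 42}
insert 56 → {56, 48, 43, 42}
insert 81 → {81, 56, 48, 43, 42}
pop-max → 81; now {56, 48, 43, 42}
pop-max → 56; now {48, 43, 42}
insert 72 → {72, 48, 43, 42}
pop-max → 72; now {48, 43, 42}
pop-max → 48; now {43, 42}
pop-max → 43; now {42}
pop-max → 42; now {}
insert 75 → {75}
insert 50 → {75, 50}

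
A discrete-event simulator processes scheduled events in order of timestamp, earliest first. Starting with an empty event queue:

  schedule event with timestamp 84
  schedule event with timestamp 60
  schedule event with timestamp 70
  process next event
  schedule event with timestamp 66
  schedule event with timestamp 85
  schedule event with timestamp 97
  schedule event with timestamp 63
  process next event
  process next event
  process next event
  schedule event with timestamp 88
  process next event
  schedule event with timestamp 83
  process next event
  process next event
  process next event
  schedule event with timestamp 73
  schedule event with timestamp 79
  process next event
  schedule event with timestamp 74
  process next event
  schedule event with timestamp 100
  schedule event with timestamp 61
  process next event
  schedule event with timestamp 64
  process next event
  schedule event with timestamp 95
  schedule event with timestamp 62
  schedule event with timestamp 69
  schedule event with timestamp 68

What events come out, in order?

60, 63, 66, 70, 84, 83, 85, 88, 73, 74, 61, 64

insert 84 → {84}
insert 60 → {60, 84}
insert 70 → {60, 70, 84}
process next event → 60; now {70, 84}
insert 66 → {66, 70, 84}
insert 85 → {66, 70, 84, 85}
insert 97 → {66, 70, 84, 85, 97}
insert 63 → {63, 66, 70, 84, 85, 97}
process next event → 63; now {66, 70, 84, 85, 97}
process next event → 66; now {70, 84, 85, 97}
process next event → 70; now {84, 85, 97}
insert 88 → {84, 85, 88, 97}
process next event → 84; now {85, 88, 97}
insert 83 → {83, 85, 88, 97}
process next event → 83; now {85, 88, 97}
process next event → 85; now {88, 97}
process next event → 88; now {97}
insert 73 → {73, 97}
insert 79 → {73, 79, 97}
process next event → 73; now {79, 97}
insert 74 → {74, 79, 97}
process next event → 74; now {79, 97}
insert 100 → {79, 97, 100}
insert 61 → {61, 79, 97, 100}
process next event → 61; now {79, 97, 100}
insert 64 → {64, 79, 97, 100}
process next event → 64; now {79, 97, 100}
insert 95 → {79, 95, 97, 100}
insert 62 → {62, 79, 95, 97, 100}
insert 69 → {62, 69, 79, 95, 97, 100}
insert 68 → {62, 68, 69, 79, 95, 97, 100}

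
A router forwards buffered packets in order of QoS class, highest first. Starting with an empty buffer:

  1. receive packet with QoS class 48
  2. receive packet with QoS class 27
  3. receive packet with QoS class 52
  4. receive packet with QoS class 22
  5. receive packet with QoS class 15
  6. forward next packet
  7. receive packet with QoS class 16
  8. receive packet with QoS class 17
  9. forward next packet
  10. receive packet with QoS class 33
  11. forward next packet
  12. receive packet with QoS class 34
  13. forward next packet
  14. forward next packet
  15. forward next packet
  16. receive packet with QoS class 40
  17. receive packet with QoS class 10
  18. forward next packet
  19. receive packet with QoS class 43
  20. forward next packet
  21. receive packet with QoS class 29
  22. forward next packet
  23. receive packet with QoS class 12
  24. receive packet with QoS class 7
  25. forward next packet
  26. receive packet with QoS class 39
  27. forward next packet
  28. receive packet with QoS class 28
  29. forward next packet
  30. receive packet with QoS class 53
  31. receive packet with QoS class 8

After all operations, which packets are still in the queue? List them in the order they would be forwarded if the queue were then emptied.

[53, 16, 15, 12, 10, 8, 7]

insert 48 → {48}
insert 27 → {48, 27}
insert 52 → {52, 48, 27}
insert 22 → {52, 48, 27, 22}
insert 15 → {52, 48, 27, 22, 15}
forward next packet → 52; now {48, 27, 22, 15}
insert 16 → {48, 27, 22, 16, 15}
insert 17 → {48, 27, 22, 17, 16, 15}
forward next packet → 48; now {27, 22, 17, 16, 15}
insert 33 → {33, 27, 22, 17, 16, 15}
forward next packet → 33; now {27, 22, 17, 16, 15}
insert 34 → {34, 27, 22, 17, 16, 15}
forward next packet → 34; now {27, 22, 17, 16, 15}
forward next packet → 27; now {22, 17, 16, 15}
forward next packet → 22; now {17, 16, 15}
insert 40 → {40, 17, 16, 15}
insert 10 → {40, 17, 16, 15, 10}
forward next packet → 40; now {17, 16, 15, 10}
insert 43 → {43, 17, 16, 15, 10}
forward next packet → 43; now {17, 16, 15, 10}
insert 29 → {29, 17, 16, 15, 10}
forward next packet → 29; now {17, 16, 15, 10}
insert 12 → {17, 16, 15, 12, 10}
insert 7 → {17, 16, 15, 12, 10, 7}
forward next packet → 17; now {16, 15, 12, 10, 7}
insert 39 → {39, 16, 15, 12, 10, 7}
forward next packet → 39; now {16, 15, 12, 10, 7}
insert 28 → {28, 16, 15, 12, 10, 7}
forward next packet → 28; now {16, 15, 12, 10, 7}
insert 53 → {53, 16, 15, 12, 10, 7}
insert 8 → {53, 16, 15, 12, 10, 8, 7}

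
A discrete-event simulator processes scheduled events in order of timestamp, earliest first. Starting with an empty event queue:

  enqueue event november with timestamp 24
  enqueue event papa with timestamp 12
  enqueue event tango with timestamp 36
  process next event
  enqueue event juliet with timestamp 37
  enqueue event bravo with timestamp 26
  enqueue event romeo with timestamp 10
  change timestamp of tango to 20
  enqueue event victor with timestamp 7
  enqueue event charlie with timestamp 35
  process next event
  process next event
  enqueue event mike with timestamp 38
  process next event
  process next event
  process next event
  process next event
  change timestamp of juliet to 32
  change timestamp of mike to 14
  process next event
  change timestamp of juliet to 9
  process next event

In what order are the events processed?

add november (timestamp 24) → {november:24}
add papa (timestamp 12) → {papa:12, november:24}
add tango (timestamp 36) → {papa:12, november:24, tango:36}
process next event → papa; now {november:24, tango:36}
add juliet (timestamp 37) → {november:24, tango:36, juliet:37}
add bravo (timestamp 26) → {november:24, bravo:26, tango:36, juliet:37}
add romeo (timestamp 10) → {romeo:10, november:24, bravo:26, tango:36, juliet:37}
update tango to timestamp 20 → {romeo:10, tango:20, november:24, bravo:26, juliet:37}
add victor (timestamp 7) → {victor:7, romeo:10, tango:20, november:24, bravo:26, juliet:37}
add charlie (timestamp 35) → {victor:7, romeo:10, tango:20, november:24, bravo:26, charlie:35, juliet:37}
process next event → victor; now {romeo:10, tango:20, november:24, bravo:26, charlie:35, juliet:37}
process next event → romeo; now {tango:20, november:24, bravo:26, charlie:35, juliet:37}
add mike (timestamp 38) → {tango:20, november:24, bravo:26, charlie:35, juliet:37, mike:38}
process next event → tango; now {november:24, bravo:26, charlie:35, juliet:37, mike:38}
process next event → november; now {bravo:26, charlie:35, juliet:37, mike:38}
process next event → bravo; now {charlie:35, juliet:37, mike:38}
process next event → charlie; now {juliet:37, mike:38}
update juliet to timestamp 32 → {juliet:32, mike:38}
update mike to timestamp 14 → {mike:14, juliet:32}
process next event → mike; now {juliet:32}
update juliet to timestamp 9 → {juliet:9}
process next event → juliet; now {}

[papa, victor, romeo, tango, november, bravo, charlie, mike, juliet]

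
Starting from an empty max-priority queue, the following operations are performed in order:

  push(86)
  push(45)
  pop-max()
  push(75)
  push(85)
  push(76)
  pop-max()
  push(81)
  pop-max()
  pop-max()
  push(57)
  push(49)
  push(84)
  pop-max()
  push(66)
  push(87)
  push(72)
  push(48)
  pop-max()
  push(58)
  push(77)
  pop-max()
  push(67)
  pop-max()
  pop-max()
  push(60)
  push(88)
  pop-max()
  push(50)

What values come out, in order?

insert 86 → {86}
insert 45 → {86, 45}
pop-max → 86; now {45}
insert 75 → {75, 45}
insert 85 → {85, 75, 45}
insert 76 → {85, 76, 75, 45}
pop-max → 85; now {76, 75, 45}
insert 81 → {81, 76, 75, 45}
pop-max → 81; now {76, 75, 45}
pop-max → 76; now {75, 45}
insert 57 → {75, 57, 45}
insert 49 → {75, 57, 49, 45}
insert 84 → {84, 75, 57, 49, 45}
pop-max → 84; now {75, 57, 49, 45}
insert 66 → {75, 66, 57, 49, 45}
insert 87 → {87, 75, 66, 57, 49, 45}
insert 72 → {87, 75, 72, 66, 57, 49, 45}
insert 48 → {87, 75, 72, 66, 57, 49, 48, 45}
pop-max → 87; now {75, 72, 66, 57, 49, 48, 45}
insert 58 → {75, 72, 66, 58, 57, 49, 48, 45}
insert 77 → {77, 75, 72, 66, 58, 57, 49, 48, 45}
pop-max → 77; now {75, 72, 66, 58, 57, 49, 48, 45}
insert 67 → {75, 72, 67, 66, 58, 57, 49, 48, 45}
pop-max → 75; now {72, 67, 66, 58, 57, 49, 48, 45}
pop-max → 72; now {67, 66, 58, 57, 49, 48, 45}
insert 60 → {67, 66, 60, 58, 57, 49, 48, 45}
insert 88 → {88, 67, 66, 60, 58, 57, 49, 48, 45}
pop-max → 88; now {67, 66, 60, 58, 57, 49, 48, 45}
insert 50 → {67, 66, 60, 58, 57, 50, 49, 48, 45}

86 → 85 → 81 → 76 → 84 → 87 → 77 → 75 → 72 → 88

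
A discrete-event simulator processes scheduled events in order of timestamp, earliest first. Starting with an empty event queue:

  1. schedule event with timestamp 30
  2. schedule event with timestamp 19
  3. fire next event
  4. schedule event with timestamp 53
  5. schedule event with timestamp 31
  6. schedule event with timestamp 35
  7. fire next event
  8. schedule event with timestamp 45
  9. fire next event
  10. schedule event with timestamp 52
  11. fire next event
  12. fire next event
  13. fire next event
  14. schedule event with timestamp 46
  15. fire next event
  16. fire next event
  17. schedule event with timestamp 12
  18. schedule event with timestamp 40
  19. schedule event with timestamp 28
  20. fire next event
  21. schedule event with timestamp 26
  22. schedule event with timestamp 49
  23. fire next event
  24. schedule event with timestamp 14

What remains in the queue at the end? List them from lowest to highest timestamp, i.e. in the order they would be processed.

14 → 28 → 40 → 49

insert 30 → {30}
insert 19 → {19, 30}
fire next event → 19; now {30}
insert 53 → {30, 53}
insert 31 → {30, 31, 53}
insert 35 → {30, 31, 35, 53}
fire next event → 30; now {31, 35, 53}
insert 45 → {31, 35, 45, 53}
fire next event → 31; now {35, 45, 53}
insert 52 → {35, 45, 52, 53}
fire next event → 35; now {45, 52, 53}
fire next event → 45; now {52, 53}
fire next event → 52; now {53}
insert 46 → {46, 53}
fire next event → 46; now {53}
fire next event → 53; now {}
insert 12 → {12}
insert 40 → {12, 40}
insert 28 → {12, 28, 40}
fire next event → 12; now {28, 40}
insert 26 → {26, 28, 40}
insert 49 → {26, 28, 40, 49}
fire next event → 26; now {28, 40, 49}
insert 14 → {14, 28, 40, 49}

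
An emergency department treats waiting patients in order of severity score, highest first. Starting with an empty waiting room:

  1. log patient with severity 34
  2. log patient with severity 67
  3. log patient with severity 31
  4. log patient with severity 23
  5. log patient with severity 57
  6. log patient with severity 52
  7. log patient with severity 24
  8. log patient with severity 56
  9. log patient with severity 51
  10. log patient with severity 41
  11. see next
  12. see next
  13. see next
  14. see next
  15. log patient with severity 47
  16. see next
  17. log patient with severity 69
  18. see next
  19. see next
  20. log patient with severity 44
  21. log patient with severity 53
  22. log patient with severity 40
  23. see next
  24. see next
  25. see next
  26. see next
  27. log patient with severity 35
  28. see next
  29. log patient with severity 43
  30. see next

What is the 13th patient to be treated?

insert 34 → {34}
insert 67 → {67, 34}
insert 31 → {67, 34, 31}
insert 23 → {67, 34, 31, 23}
insert 57 → {67, 57, 34, 31, 23}
insert 52 → {67, 57, 52, 34, 31, 23}
insert 24 → {67, 57, 52, 34, 31, 24, 23}
insert 56 → {67, 57, 56, 52, 34, 31, 24, 23}
insert 51 → {67, 57, 56, 52, 51, 34, 31, 24, 23}
insert 41 → {67, 57, 56, 52, 51, 41, 34, 31, 24, 23}
see next → 67; now {57, 56, 52, 51, 41, 34, 31, 24, 23}
see next → 57; now {56, 52, 51, 41, 34, 31, 24, 23}
see next → 56; now {52, 51, 41, 34, 31, 24, 23}
see next → 52; now {51, 41, 34, 31, 24, 23}
insert 47 → {51, 47, 41, 34, 31, 24, 23}
see next → 51; now {47, 41, 34, 31, 24, 23}
insert 69 → {69, 47, 41, 34, 31, 24, 23}
see next → 69; now {47, 41, 34, 31, 24, 23}
see next → 47; now {41, 34, 31, 24, 23}
insert 44 → {44, 41, 34, 31, 24, 23}
insert 53 → {53, 44, 41, 34, 31, 24, 23}
insert 40 → {53, 44, 41, 40, 34, 31, 24, 23}
see next → 53; now {44, 41, 40, 34, 31, 24, 23}
see next → 44; now {41, 40, 34, 31, 24, 23}
see next → 41; now {40, 34, 31, 24, 23}
see next → 40; now {34, 31, 24, 23}
insert 35 → {35, 34, 31, 24, 23}
see next → 35; now {34, 31, 24, 23}
insert 43 → {43, 34, 31, 24, 23}
see next → 43; now {34, 31, 24, 23}

43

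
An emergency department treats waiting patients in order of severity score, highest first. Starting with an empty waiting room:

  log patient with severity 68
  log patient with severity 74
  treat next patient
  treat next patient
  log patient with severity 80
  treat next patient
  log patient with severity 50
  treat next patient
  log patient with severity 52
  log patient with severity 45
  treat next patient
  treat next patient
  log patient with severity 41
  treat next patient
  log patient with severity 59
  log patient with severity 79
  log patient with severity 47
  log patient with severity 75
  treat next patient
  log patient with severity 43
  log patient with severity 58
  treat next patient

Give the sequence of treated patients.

[74, 68, 80, 50, 52, 45, 41, 79, 75]

insert 68 → {68}
insert 74 → {74, 68}
treat next patient → 74; now {68}
treat next patient → 68; now {}
insert 80 → {80}
treat next patient → 80; now {}
insert 50 → {50}
treat next patient → 50; now {}
insert 52 → {52}
insert 45 → {52, 45}
treat next patient → 52; now {45}
treat next patient → 45; now {}
insert 41 → {41}
treat next patient → 41; now {}
insert 59 → {59}
insert 79 → {79, 59}
insert 47 → {79, 59, 47}
insert 75 → {79, 75, 59, 47}
treat next patient → 79; now {75, 59, 47}
insert 43 → {75, 59, 47, 43}
insert 58 → {75, 59, 58, 47, 43}
treat next patient → 75; now {59, 58, 47, 43}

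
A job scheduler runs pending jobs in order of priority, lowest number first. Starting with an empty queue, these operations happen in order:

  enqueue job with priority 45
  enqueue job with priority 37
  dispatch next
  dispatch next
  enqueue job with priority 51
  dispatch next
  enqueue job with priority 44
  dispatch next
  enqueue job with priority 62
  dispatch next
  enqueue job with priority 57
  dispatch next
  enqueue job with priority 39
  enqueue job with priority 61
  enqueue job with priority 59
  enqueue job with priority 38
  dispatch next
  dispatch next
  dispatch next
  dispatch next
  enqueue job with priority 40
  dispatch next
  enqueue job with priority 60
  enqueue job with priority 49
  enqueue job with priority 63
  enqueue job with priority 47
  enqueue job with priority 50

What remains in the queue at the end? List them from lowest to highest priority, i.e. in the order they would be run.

insert 45 → {45}
insert 37 → {37, 45}
dispatch next → 37; now {45}
dispatch next → 45; now {}
insert 51 → {51}
dispatch next → 51; now {}
insert 44 → {44}
dispatch next → 44; now {}
insert 62 → {62}
dispatch next → 62; now {}
insert 57 → {57}
dispatch next → 57; now {}
insert 39 → {39}
insert 61 → {39, 61}
insert 59 → {39, 59, 61}
insert 38 → {38, 39, 59, 61}
dispatch next → 38; now {39, 59, 61}
dispatch next → 39; now {59, 61}
dispatch next → 59; now {61}
dispatch next → 61; now {}
insert 40 → {40}
dispatch next → 40; now {}
insert 60 → {60}
insert 49 → {49, 60}
insert 63 → {49, 60, 63}
insert 47 → {47, 49, 60, 63}
insert 50 → {47, 49, 50, 60, 63}

47 → 49 → 50 → 60 → 63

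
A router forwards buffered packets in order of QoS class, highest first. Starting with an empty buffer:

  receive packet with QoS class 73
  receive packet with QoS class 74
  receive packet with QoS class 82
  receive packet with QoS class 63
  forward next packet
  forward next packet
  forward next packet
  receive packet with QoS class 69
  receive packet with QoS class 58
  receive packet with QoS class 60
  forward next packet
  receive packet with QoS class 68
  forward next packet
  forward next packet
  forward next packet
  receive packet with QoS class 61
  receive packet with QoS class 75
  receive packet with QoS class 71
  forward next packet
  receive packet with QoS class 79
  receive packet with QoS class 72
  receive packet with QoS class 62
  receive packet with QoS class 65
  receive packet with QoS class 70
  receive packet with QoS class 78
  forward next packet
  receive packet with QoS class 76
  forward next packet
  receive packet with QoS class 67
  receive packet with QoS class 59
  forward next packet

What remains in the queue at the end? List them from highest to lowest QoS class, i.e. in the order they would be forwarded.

insert 73 → {73}
insert 74 → {74, 73}
insert 82 → {82, 74, 73}
insert 63 → {82, 74, 73, 63}
forward next packet → 82; now {74, 73, 63}
forward next packet → 74; now {73, 63}
forward next packet → 73; now {63}
insert 69 → {69, 63}
insert 58 → {69, 63, 58}
insert 60 → {69, 63, 60, 58}
forward next packet → 69; now {63, 60, 58}
insert 68 → {68, 63, 60, 58}
forward next packet → 68; now {63, 60, 58}
forward next packet → 63; now {60, 58}
forward next packet → 60; now {58}
insert 61 → {61, 58}
insert 75 → {75, 61, 58}
insert 71 → {75, 71, 61, 58}
forward next packet → 75; now {71, 61, 58}
insert 79 → {79, 71, 61, 58}
insert 72 → {79, 72, 71, 61, 58}
insert 62 → {79, 72, 71, 62, 61, 58}
insert 65 → {79, 72, 71, 65, 62, 61, 58}
insert 70 → {79, 72, 71, 70, 65, 62, 61, 58}
insert 78 → {79, 78, 72, 71, 70, 65, 62, 61, 58}
forward next packet → 79; now {78, 72, 71, 70, 65, 62, 61, 58}
insert 76 → {78, 76, 72, 71, 70, 65, 62, 61, 58}
forward next packet → 78; now {76, 72, 71, 70, 65, 62, 61, 58}
insert 67 → {76, 72, 71, 70, 67, 65, 62, 61, 58}
insert 59 → {76, 72, 71, 70, 67, 65, 62, 61, 59, 58}
forward next packet → 76; now {72, 71, 70, 67, 65, 62, 61, 59, 58}

72 → 71 → 70 → 67 → 65 → 62 → 61 → 59 → 58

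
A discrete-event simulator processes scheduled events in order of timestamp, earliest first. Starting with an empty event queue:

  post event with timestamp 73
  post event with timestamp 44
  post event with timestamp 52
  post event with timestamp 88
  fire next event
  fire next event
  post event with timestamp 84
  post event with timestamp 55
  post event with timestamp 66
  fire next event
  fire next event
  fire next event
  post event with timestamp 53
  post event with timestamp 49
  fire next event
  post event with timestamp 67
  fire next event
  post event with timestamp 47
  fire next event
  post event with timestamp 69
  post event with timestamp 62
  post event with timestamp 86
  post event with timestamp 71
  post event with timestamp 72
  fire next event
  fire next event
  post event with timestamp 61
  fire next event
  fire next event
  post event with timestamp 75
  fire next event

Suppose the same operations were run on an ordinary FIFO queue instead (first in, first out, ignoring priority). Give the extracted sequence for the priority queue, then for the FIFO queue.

insert 73 → {73}
insert 44 → {44, 73}
insert 52 → {44, 52, 73}
insert 88 → {44, 52, 73, 88}
fire next event → 44; now {52, 73, 88}
fire next event → 52; now {73, 88}
insert 84 → {73, 84, 88}
insert 55 → {55, 73, 84, 88}
insert 66 → {55, 66, 73, 84, 88}
fire next event → 55; now {66, 73, 84, 88}
fire next event → 66; now {73, 84, 88}
fire next event → 73; now {84, 88}
insert 53 → {53, 84, 88}
insert 49 → {49, 53, 84, 88}
fire next event → 49; now {53, 84, 88}
insert 67 → {53, 67, 84, 88}
fire next event → 53; now {67, 84, 88}
insert 47 → {47, 67, 84, 88}
fire next event → 47; now {67, 84, 88}
insert 69 → {67, 69, 84, 88}
insert 62 → {62, 67, 69, 84, 88}
insert 86 → {62, 67, 69, 84, 86, 88}
insert 71 → {62, 67, 69, 71, 84, 86, 88}
insert 72 → {62, 67, 69, 71, 72, 84, 86, 88}
fire next event → 62; now {67, 69, 71, 72, 84, 86, 88}
fire next event → 67; now {69, 71, 72, 84, 86, 88}
insert 61 → {61, 69, 71, 72, 84, 86, 88}
fire next event → 61; now {69, 71, 72, 84, 86, 88}
fire next event → 69; now {71, 72, 84, 86, 88}
insert 75 → {71, 72, 75, 84, 86, 88}
fire next event → 71; now {72, 75, 84, 86, 88}

priority queue: 44, 52, 55, 66, 73, 49, 53, 47, 62, 67, 61, 69, 71; FIFO queue: 73 → 44 → 52 → 88 → 84 → 55 → 66 → 53 → 49 → 67 → 47 → 69 → 62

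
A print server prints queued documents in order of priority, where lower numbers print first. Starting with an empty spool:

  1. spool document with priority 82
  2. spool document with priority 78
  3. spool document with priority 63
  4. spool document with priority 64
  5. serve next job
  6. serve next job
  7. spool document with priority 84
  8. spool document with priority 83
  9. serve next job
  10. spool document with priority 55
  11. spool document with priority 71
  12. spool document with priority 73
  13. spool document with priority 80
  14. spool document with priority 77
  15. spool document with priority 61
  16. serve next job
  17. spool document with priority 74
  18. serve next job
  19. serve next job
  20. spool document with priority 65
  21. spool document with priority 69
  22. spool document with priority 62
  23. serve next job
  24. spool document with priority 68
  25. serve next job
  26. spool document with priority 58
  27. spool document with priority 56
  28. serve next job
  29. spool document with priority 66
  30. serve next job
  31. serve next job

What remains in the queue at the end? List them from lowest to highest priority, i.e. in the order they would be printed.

insert 82 → {82}
insert 78 → {78, 82}
insert 63 → {63, 78, 82}
insert 64 → {63, 64, 78, 82}
serve next job → 63; now {64, 78, 82}
serve next job → 64; now {78, 82}
insert 84 → {78, 82, 84}
insert 83 → {78, 82, 83, 84}
serve next job → 78; now {82, 83, 84}
insert 55 → {55, 82, 83, 84}
insert 71 → {55, 71, 82, 83, 84}
insert 73 → {55, 71, 73, 82, 83, 84}
insert 80 → {55, 71, 73, 80, 82, 83, 84}
insert 77 → {55, 71, 73, 77, 80, 82, 83, 84}
insert 61 → {55, 61, 71, 73, 77, 80, 82, 83, 84}
serve next job → 55; now {61, 71, 73, 77, 80, 82, 83, 84}
insert 74 → {61, 71, 73, 74, 77, 80, 82, 83, 84}
serve next job → 61; now {71, 73, 74, 77, 80, 82, 83, 84}
serve next job → 71; now {73, 74, 77, 80, 82, 83, 84}
insert 65 → {65, 73, 74, 77, 80, 82, 83, 84}
insert 69 → {65, 69, 73, 74, 77, 80, 82, 83, 84}
insert 62 → {62, 65, 69, 73, 74, 77, 80, 82, 83, 84}
serve next job → 62; now {65, 69, 73, 74, 77, 80, 82, 83, 84}
insert 68 → {65, 68, 69, 73, 74, 77, 80, 82, 83, 84}
serve next job → 65; now {68, 69, 73, 74, 77, 80, 82, 83, 84}
insert 58 → {58, 68, 69, 73, 74, 77, 80, 82, 83, 84}
insert 56 → {56, 58, 68, 69, 73, 74, 77, 80, 82, 83, 84}
serve next job → 56; now {58, 68, 69, 73, 74, 77, 80, 82, 83, 84}
insert 66 → {58, 66, 68, 69, 73, 74, 77, 80, 82, 83, 84}
serve next job → 58; now {66, 68, 69, 73, 74, 77, 80, 82, 83, 84}
serve next job → 66; now {68, 69, 73, 74, 77, 80, 82, 83, 84}

[68, 69, 73, 74, 77, 80, 82, 83, 84]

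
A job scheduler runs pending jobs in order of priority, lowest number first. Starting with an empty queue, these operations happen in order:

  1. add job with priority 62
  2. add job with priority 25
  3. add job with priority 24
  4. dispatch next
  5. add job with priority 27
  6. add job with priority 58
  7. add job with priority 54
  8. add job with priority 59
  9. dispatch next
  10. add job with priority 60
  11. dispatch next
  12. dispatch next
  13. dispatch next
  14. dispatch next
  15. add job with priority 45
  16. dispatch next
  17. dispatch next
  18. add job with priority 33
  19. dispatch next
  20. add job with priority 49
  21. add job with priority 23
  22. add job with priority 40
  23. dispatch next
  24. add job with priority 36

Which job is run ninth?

insert 62 → {62}
insert 25 → {25, 62}
insert 24 → {24, 25, 62}
dispatch next → 24; now {25, 62}
insert 27 → {25, 27, 62}
insert 58 → {25, 27, 58, 62}
insert 54 → {25, 27, 54, 58, 62}
insert 59 → {25, 27, 54, 58, 59, 62}
dispatch next → 25; now {27, 54, 58, 59, 62}
insert 60 → {27, 54, 58, 59, 60, 62}
dispatch next → 27; now {54, 58, 59, 60, 62}
dispatch next → 54; now {58, 59, 60, 62}
dispatch next → 58; now {59, 60, 62}
dispatch next → 59; now {60, 62}
insert 45 → {45, 60, 62}
dispatch next → 45; now {60, 62}
dispatch next → 60; now {62}
insert 33 → {33, 62}
dispatch next → 33; now {62}
insert 49 → {49, 62}
insert 23 → {23, 49, 62}
insert 40 → {23, 40, 49, 62}
dispatch next → 23; now {40, 49, 62}
insert 36 → {36, 40, 49, 62}

33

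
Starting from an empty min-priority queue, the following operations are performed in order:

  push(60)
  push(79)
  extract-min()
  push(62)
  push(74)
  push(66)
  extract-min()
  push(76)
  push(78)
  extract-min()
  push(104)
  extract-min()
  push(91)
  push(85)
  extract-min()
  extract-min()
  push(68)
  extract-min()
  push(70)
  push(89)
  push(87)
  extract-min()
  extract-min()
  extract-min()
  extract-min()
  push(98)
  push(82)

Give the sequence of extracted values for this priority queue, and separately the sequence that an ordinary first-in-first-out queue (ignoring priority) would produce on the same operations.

priority queue: 60 → 62 → 66 → 74 → 76 → 78 → 68 → 70 → 79 → 85 → 87; FIFO queue: 60, 79, 62, 74, 66, 76, 78, 104, 91, 85, 68

insert 60 → {60}
insert 79 → {60, 79}
extract-min → 60; now {79}
insert 62 → {62, 79}
insert 74 → {62, 74, 79}
insert 66 → {62, 66, 74, 79}
extract-min → 62; now {66, 74, 79}
insert 76 → {66, 74, 76, 79}
insert 78 → {66, 74, 76, 78, 79}
extract-min → 66; now {74, 76, 78, 79}
insert 104 → {74, 76, 78, 79, 104}
extract-min → 74; now {76, 78, 79, 104}
insert 91 → {76, 78, 79, 91, 104}
insert 85 → {76, 78, 79, 85, 91, 104}
extract-min → 76; now {78, 79, 85, 91, 104}
extract-min → 78; now {79, 85, 91, 104}
insert 68 → {68, 79, 85, 91, 104}
extract-min → 68; now {79, 85, 91, 104}
insert 70 → {70, 79, 85, 91, 104}
insert 89 → {70, 79, 85, 89, 91, 104}
insert 87 → {70, 79, 85, 87, 89, 91, 104}
extract-min → 70; now {79, 85, 87, 89, 91, 104}
extract-min → 79; now {85, 87, 89, 91, 104}
extract-min → 85; now {87, 89, 91, 104}
extract-min → 87; now {89, 91, 104}
insert 98 → {89, 91, 98, 104}
insert 82 → {82, 89, 91, 98, 104}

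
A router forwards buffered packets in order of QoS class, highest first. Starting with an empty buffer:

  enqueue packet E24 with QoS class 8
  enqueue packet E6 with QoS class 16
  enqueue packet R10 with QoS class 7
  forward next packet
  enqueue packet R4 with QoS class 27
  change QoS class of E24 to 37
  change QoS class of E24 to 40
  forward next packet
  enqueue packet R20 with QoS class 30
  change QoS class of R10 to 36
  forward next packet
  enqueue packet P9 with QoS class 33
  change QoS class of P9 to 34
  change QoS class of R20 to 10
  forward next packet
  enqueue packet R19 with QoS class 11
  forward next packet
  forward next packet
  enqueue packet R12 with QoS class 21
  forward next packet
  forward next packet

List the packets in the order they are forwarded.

E6 → E24 → R10 → P9 → R4 → R19 → R12 → R20

add E24 (QoS class 8) → {E24:8}
add E6 (QoS class 16) → {E6:16, E24:8}
add R10 (QoS class 7) → {E6:16, E24:8, R10:7}
forward next packet → E6; now {E24:8, R10:7}
add R4 (QoS class 27) → {R4:27, E24:8, R10:7}
update E24 to QoS class 37 → {E24:37, R4:27, R10:7}
update E24 to QoS class 40 → {E24:40, R4:27, R10:7}
forward next packet → E24; now {R4:27, R10:7}
add R20 (QoS class 30) → {R20:30, R4:27, R10:7}
update R10 to QoS class 36 → {R10:36, R20:30, R4:27}
forward next packet → R10; now {R20:30, R4:27}
add P9 (QoS class 33) → {P9:33, R20:30, R4:27}
update P9 to QoS class 34 → {P9:34, R20:30, R4:27}
update R20 to QoS class 10 → {P9:34, R4:27, R20:10}
forward next packet → P9; now {R4:27, R20:10}
add R19 (QoS class 11) → {R4:27, R19:11, R20:10}
forward next packet → R4; now {R19:11, R20:10}
forward next packet → R19; now {R20:10}
add R12 (QoS class 21) → {R12:21, R20:10}
forward next packet → R12; now {R20:10}
forward next packet → R20; now {}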